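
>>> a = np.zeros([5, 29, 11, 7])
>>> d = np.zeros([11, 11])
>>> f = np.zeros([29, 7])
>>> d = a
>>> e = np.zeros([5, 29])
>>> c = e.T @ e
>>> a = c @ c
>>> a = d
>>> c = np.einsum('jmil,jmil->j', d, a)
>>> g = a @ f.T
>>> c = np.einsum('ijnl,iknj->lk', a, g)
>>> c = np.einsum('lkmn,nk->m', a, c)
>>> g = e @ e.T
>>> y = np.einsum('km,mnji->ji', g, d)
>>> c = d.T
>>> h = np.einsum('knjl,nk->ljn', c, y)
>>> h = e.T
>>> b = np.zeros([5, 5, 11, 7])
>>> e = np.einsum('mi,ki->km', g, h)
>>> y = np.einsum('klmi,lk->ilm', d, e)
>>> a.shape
(5, 29, 11, 7)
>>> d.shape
(5, 29, 11, 7)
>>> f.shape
(29, 7)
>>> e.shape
(29, 5)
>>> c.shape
(7, 11, 29, 5)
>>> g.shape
(5, 5)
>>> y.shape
(7, 29, 11)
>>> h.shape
(29, 5)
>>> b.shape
(5, 5, 11, 7)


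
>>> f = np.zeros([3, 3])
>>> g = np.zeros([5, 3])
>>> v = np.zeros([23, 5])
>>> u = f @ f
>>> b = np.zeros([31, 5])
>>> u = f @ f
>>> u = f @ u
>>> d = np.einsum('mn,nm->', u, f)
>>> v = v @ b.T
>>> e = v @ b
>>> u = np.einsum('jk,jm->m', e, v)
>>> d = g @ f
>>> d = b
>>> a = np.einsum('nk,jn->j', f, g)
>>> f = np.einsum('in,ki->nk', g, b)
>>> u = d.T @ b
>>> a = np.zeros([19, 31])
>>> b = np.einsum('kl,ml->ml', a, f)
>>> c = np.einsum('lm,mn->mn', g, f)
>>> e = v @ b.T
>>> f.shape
(3, 31)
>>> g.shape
(5, 3)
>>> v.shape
(23, 31)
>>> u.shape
(5, 5)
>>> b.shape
(3, 31)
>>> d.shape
(31, 5)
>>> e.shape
(23, 3)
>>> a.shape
(19, 31)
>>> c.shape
(3, 31)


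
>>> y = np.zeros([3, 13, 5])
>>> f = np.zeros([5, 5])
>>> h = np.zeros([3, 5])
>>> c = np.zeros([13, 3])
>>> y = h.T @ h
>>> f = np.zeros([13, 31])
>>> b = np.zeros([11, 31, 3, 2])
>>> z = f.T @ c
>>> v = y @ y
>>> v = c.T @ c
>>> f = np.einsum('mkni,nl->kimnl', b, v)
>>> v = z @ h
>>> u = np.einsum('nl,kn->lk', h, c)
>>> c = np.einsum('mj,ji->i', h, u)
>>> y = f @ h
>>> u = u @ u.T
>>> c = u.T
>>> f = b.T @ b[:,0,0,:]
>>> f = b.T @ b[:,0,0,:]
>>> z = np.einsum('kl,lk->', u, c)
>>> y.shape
(31, 2, 11, 3, 5)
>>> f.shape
(2, 3, 31, 2)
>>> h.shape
(3, 5)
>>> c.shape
(5, 5)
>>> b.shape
(11, 31, 3, 2)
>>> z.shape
()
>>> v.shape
(31, 5)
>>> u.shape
(5, 5)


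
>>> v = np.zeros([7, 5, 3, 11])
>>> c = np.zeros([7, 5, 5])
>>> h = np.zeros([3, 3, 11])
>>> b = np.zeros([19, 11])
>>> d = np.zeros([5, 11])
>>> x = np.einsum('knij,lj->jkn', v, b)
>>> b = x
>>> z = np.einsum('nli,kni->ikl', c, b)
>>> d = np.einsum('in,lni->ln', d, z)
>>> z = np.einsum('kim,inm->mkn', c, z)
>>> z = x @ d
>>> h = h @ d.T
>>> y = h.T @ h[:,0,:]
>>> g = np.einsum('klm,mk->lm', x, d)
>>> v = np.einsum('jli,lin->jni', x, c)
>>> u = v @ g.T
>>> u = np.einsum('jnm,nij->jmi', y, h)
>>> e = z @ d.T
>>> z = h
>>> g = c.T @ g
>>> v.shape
(11, 5, 5)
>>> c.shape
(7, 5, 5)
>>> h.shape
(3, 3, 5)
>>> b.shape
(11, 7, 5)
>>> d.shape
(5, 11)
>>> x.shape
(11, 7, 5)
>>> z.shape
(3, 3, 5)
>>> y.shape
(5, 3, 5)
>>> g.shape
(5, 5, 5)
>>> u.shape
(5, 5, 3)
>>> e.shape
(11, 7, 5)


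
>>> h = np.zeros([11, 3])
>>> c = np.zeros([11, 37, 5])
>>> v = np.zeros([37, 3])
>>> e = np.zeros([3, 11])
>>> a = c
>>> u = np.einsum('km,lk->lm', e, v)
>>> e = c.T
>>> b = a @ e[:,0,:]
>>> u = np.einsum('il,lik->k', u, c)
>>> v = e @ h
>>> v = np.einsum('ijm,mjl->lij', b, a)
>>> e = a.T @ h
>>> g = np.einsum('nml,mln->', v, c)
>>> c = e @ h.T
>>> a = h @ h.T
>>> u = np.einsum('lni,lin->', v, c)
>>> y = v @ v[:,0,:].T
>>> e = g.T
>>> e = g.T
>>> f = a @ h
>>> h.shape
(11, 3)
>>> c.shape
(5, 37, 11)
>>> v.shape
(5, 11, 37)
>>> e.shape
()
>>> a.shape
(11, 11)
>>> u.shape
()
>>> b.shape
(11, 37, 11)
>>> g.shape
()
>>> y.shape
(5, 11, 5)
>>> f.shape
(11, 3)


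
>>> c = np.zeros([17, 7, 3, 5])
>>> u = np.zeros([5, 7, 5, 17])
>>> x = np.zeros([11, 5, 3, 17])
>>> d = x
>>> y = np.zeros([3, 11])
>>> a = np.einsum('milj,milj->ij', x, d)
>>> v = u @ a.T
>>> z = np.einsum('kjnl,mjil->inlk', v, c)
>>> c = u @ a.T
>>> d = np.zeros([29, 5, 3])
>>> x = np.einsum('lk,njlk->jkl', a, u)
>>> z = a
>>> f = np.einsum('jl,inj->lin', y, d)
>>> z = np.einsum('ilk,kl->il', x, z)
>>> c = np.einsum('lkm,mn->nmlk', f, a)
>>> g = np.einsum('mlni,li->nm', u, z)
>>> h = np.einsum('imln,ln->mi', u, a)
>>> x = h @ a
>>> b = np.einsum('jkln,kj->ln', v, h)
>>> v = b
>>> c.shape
(17, 5, 11, 29)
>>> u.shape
(5, 7, 5, 17)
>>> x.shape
(7, 17)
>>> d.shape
(29, 5, 3)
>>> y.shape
(3, 11)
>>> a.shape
(5, 17)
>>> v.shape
(5, 5)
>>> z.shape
(7, 17)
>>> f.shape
(11, 29, 5)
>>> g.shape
(5, 5)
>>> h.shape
(7, 5)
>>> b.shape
(5, 5)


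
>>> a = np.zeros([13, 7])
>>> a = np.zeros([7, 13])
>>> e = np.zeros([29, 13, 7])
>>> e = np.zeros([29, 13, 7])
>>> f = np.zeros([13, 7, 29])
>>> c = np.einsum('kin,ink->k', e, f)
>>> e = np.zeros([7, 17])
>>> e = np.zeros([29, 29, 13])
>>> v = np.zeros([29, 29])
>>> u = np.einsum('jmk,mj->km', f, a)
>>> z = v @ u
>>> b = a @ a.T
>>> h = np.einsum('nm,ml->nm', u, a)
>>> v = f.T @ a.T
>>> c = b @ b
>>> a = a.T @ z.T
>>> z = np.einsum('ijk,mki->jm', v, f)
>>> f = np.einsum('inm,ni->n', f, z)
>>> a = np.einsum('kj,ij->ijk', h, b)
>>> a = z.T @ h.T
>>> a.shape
(13, 29)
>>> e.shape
(29, 29, 13)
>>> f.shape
(7,)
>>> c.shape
(7, 7)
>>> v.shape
(29, 7, 7)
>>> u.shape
(29, 7)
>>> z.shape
(7, 13)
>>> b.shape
(7, 7)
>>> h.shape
(29, 7)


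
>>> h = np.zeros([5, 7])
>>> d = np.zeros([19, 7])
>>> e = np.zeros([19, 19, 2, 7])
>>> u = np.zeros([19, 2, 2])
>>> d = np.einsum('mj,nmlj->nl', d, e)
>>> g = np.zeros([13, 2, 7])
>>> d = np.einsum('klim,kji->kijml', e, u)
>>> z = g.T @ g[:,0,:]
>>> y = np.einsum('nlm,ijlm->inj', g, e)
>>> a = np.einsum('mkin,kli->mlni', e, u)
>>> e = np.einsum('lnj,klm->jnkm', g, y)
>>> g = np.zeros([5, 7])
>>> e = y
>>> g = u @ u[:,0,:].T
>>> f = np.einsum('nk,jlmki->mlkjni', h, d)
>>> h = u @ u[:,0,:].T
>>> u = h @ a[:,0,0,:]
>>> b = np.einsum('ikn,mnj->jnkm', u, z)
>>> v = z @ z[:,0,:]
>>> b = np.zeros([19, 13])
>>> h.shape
(19, 2, 19)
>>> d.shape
(19, 2, 2, 7, 19)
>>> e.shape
(19, 13, 19)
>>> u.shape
(19, 2, 2)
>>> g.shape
(19, 2, 19)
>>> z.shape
(7, 2, 7)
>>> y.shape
(19, 13, 19)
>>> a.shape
(19, 2, 7, 2)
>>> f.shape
(2, 2, 7, 19, 5, 19)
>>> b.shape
(19, 13)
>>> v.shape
(7, 2, 7)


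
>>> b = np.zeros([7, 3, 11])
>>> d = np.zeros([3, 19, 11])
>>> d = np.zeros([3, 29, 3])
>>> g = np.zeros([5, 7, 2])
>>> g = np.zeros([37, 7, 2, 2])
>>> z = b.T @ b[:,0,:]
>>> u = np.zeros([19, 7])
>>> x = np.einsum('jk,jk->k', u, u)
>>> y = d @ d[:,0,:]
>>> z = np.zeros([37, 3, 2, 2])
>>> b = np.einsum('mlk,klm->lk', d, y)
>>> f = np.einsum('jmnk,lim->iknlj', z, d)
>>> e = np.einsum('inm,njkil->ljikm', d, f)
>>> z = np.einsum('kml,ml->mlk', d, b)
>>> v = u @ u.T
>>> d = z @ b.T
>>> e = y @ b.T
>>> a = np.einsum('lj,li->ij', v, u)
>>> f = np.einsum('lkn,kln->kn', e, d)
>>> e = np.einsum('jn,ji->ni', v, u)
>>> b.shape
(29, 3)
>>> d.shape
(29, 3, 29)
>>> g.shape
(37, 7, 2, 2)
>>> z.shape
(29, 3, 3)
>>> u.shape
(19, 7)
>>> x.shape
(7,)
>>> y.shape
(3, 29, 3)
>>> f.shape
(29, 29)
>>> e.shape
(19, 7)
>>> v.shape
(19, 19)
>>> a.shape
(7, 19)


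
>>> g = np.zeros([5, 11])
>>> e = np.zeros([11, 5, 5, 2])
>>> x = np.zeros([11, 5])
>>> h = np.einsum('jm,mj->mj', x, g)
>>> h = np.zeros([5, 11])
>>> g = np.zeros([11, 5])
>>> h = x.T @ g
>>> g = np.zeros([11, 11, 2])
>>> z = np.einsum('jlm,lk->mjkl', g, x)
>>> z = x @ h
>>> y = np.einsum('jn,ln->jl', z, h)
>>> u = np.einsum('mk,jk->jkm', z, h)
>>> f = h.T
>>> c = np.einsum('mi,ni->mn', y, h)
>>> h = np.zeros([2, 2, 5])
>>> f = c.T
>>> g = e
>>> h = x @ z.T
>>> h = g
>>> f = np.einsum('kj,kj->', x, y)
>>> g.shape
(11, 5, 5, 2)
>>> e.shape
(11, 5, 5, 2)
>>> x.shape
(11, 5)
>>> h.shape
(11, 5, 5, 2)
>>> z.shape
(11, 5)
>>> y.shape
(11, 5)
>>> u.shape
(5, 5, 11)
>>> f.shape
()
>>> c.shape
(11, 5)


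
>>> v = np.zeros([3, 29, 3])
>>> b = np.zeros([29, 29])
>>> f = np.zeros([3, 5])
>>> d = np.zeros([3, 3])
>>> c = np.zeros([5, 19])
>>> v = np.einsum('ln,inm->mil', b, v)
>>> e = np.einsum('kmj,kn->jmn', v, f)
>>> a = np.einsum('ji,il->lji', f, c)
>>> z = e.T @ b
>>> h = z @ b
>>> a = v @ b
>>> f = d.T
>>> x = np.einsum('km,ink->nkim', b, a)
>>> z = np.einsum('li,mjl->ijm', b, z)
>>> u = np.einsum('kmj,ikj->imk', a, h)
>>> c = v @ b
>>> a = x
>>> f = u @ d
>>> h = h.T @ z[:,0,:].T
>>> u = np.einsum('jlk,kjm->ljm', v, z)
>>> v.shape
(3, 3, 29)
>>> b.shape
(29, 29)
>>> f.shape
(5, 3, 3)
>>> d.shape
(3, 3)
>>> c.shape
(3, 3, 29)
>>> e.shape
(29, 3, 5)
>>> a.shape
(3, 29, 3, 29)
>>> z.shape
(29, 3, 5)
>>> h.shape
(29, 3, 29)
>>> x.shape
(3, 29, 3, 29)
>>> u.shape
(3, 3, 5)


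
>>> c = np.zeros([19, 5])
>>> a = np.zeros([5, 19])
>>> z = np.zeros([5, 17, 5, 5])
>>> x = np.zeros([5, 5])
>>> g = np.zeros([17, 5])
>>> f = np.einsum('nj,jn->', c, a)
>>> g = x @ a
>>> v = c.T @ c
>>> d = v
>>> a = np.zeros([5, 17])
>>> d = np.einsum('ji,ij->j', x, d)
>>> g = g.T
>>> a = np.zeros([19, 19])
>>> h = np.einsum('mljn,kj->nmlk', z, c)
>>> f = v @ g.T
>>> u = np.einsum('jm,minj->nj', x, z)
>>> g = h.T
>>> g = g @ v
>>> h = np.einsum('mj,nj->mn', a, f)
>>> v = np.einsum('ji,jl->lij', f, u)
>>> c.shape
(19, 5)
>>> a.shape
(19, 19)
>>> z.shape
(5, 17, 5, 5)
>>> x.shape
(5, 5)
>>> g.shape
(19, 17, 5, 5)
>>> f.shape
(5, 19)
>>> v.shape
(5, 19, 5)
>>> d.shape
(5,)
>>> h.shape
(19, 5)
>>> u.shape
(5, 5)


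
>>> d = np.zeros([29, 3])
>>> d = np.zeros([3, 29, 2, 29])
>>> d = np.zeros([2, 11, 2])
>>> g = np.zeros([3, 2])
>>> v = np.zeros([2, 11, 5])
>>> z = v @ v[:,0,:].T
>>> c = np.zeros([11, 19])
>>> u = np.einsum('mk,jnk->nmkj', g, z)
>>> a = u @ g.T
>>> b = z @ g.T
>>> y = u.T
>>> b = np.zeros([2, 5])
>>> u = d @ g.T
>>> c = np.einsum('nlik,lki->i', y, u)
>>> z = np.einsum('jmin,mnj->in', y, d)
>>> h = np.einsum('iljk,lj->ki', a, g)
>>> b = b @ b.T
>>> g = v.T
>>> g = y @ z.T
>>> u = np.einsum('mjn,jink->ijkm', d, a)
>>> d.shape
(2, 11, 2)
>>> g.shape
(2, 2, 3, 3)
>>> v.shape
(2, 11, 5)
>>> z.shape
(3, 11)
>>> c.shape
(3,)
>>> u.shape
(3, 11, 3, 2)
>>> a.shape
(11, 3, 2, 3)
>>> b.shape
(2, 2)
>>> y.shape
(2, 2, 3, 11)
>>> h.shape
(3, 11)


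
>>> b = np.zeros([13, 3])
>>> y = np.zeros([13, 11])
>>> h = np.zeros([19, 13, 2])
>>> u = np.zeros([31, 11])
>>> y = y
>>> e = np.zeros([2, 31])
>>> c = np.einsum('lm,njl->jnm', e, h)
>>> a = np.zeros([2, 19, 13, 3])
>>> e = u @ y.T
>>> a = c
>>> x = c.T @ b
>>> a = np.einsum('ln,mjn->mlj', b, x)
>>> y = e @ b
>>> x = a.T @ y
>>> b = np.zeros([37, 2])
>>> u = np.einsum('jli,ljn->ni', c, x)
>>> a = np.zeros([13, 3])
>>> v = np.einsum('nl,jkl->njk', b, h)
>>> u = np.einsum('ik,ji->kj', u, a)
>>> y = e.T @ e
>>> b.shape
(37, 2)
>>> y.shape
(13, 13)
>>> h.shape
(19, 13, 2)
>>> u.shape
(31, 13)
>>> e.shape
(31, 13)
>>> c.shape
(13, 19, 31)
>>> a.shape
(13, 3)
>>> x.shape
(19, 13, 3)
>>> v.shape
(37, 19, 13)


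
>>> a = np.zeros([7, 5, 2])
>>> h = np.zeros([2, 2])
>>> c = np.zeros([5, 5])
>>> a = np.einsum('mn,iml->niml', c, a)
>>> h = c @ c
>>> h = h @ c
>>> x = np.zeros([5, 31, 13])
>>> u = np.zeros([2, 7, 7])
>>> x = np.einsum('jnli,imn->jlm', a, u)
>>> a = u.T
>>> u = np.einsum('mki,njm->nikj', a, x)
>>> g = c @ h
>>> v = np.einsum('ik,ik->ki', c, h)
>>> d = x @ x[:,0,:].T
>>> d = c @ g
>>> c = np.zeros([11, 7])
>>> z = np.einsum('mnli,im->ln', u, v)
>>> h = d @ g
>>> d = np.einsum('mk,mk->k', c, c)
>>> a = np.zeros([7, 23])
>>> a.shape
(7, 23)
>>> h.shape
(5, 5)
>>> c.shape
(11, 7)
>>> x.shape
(5, 5, 7)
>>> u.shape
(5, 2, 7, 5)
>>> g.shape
(5, 5)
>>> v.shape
(5, 5)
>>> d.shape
(7,)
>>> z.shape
(7, 2)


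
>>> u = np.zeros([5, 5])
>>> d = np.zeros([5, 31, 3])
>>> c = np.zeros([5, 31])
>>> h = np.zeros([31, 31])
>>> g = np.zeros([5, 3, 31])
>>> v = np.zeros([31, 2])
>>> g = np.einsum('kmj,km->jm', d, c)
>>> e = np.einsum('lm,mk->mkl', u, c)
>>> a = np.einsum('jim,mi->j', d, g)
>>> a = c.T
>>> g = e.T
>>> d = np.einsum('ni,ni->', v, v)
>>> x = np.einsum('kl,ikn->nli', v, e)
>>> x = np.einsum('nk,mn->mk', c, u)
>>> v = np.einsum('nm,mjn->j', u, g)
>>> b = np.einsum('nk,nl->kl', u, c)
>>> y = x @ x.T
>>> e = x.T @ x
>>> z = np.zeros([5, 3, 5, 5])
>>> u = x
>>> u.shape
(5, 31)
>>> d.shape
()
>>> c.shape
(5, 31)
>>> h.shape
(31, 31)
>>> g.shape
(5, 31, 5)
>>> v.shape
(31,)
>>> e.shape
(31, 31)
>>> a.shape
(31, 5)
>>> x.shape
(5, 31)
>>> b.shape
(5, 31)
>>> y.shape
(5, 5)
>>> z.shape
(5, 3, 5, 5)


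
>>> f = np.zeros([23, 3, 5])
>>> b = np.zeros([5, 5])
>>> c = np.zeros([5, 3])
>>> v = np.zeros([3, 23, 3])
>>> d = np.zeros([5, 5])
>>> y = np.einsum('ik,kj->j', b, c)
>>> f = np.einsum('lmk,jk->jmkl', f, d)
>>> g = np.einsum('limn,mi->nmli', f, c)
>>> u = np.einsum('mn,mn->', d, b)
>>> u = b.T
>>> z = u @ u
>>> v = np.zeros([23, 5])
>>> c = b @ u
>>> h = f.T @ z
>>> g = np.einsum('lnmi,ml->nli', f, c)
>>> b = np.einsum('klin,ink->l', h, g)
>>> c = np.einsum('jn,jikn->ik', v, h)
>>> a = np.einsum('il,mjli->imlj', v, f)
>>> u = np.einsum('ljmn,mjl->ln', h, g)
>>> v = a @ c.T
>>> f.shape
(5, 3, 5, 23)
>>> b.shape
(5,)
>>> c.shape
(5, 3)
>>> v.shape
(23, 5, 5, 5)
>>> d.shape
(5, 5)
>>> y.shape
(3,)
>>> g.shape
(3, 5, 23)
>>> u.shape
(23, 5)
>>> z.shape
(5, 5)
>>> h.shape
(23, 5, 3, 5)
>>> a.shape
(23, 5, 5, 3)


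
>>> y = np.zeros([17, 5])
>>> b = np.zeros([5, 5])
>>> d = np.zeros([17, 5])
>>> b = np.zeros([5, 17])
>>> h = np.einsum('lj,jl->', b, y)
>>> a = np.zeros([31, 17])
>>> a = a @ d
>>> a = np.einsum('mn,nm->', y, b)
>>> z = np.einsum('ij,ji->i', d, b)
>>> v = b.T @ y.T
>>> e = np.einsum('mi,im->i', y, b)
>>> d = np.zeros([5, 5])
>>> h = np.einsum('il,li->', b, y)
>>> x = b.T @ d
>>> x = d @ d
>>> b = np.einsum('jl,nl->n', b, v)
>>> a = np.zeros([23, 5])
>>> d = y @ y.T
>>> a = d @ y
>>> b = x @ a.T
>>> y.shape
(17, 5)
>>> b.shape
(5, 17)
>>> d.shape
(17, 17)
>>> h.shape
()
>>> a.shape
(17, 5)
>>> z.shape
(17,)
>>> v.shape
(17, 17)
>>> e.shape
(5,)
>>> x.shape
(5, 5)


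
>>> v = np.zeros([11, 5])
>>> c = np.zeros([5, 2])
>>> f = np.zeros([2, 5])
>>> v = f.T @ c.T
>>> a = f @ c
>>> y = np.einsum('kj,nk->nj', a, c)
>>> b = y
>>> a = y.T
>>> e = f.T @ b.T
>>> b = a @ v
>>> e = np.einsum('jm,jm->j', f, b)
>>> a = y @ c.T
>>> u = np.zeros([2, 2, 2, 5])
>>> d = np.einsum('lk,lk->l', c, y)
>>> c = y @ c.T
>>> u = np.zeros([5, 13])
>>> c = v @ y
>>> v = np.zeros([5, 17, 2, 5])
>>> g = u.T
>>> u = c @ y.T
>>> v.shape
(5, 17, 2, 5)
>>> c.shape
(5, 2)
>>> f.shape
(2, 5)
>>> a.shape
(5, 5)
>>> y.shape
(5, 2)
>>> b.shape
(2, 5)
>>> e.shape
(2,)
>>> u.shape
(5, 5)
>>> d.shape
(5,)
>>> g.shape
(13, 5)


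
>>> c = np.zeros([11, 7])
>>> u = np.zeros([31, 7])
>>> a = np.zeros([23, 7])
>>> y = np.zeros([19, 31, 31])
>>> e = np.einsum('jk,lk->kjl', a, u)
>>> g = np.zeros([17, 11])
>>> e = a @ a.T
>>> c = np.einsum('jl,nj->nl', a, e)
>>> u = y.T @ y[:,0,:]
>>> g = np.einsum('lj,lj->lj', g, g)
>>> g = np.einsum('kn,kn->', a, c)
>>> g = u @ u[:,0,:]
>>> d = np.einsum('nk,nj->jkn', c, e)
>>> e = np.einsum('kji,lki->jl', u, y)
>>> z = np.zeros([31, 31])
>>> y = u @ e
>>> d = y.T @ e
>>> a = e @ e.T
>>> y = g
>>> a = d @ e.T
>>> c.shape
(23, 7)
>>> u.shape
(31, 31, 31)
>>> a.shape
(19, 31, 31)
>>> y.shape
(31, 31, 31)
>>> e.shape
(31, 19)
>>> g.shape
(31, 31, 31)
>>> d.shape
(19, 31, 19)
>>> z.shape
(31, 31)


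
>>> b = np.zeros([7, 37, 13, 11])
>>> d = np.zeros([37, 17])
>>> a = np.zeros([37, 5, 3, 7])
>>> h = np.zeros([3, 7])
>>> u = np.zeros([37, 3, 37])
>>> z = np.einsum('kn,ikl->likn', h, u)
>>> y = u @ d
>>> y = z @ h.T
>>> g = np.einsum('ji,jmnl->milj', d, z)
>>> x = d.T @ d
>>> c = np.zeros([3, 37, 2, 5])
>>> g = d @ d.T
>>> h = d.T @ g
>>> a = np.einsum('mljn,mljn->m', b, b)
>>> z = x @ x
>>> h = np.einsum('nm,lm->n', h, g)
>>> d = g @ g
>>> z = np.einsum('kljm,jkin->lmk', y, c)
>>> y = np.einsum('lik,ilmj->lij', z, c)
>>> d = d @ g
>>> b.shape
(7, 37, 13, 11)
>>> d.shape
(37, 37)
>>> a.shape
(7,)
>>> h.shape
(17,)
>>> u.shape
(37, 3, 37)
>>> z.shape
(37, 3, 37)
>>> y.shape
(37, 3, 5)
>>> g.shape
(37, 37)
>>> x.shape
(17, 17)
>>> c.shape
(3, 37, 2, 5)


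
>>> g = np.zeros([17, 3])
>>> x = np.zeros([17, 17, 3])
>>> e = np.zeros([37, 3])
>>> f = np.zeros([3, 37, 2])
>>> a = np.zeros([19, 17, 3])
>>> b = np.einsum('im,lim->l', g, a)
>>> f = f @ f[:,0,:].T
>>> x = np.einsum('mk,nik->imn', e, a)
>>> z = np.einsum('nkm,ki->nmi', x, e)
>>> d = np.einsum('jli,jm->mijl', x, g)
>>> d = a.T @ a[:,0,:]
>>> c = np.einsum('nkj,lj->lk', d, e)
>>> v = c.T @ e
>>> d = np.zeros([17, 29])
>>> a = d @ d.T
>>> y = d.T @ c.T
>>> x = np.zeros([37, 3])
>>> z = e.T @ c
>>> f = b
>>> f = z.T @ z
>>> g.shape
(17, 3)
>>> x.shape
(37, 3)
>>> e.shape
(37, 3)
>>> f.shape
(17, 17)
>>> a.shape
(17, 17)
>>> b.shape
(19,)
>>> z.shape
(3, 17)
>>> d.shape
(17, 29)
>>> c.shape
(37, 17)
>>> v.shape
(17, 3)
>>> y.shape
(29, 37)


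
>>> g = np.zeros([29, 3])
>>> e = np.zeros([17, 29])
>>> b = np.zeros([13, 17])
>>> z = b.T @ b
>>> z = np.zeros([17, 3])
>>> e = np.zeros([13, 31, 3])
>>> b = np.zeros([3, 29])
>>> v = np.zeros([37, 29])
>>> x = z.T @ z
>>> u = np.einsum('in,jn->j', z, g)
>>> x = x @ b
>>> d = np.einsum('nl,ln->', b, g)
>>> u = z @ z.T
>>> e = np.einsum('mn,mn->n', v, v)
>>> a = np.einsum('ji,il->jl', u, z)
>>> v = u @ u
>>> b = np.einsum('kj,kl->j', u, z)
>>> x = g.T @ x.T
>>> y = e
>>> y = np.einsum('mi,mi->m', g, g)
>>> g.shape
(29, 3)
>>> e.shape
(29,)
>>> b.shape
(17,)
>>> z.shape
(17, 3)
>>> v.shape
(17, 17)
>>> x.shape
(3, 3)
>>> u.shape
(17, 17)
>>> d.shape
()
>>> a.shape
(17, 3)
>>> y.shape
(29,)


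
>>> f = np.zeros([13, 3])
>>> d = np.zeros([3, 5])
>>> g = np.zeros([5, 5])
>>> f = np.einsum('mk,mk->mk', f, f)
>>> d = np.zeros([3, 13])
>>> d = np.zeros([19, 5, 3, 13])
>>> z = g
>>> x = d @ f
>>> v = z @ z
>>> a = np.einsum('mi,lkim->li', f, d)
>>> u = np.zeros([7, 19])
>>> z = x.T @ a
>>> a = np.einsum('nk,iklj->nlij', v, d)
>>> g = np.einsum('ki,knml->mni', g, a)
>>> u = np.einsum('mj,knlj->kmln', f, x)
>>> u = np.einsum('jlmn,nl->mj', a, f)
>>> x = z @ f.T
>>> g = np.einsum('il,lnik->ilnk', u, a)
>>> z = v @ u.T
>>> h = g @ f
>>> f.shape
(13, 3)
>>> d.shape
(19, 5, 3, 13)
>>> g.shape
(19, 5, 3, 13)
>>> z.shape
(5, 19)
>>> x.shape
(3, 3, 5, 13)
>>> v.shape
(5, 5)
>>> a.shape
(5, 3, 19, 13)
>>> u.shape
(19, 5)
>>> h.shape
(19, 5, 3, 3)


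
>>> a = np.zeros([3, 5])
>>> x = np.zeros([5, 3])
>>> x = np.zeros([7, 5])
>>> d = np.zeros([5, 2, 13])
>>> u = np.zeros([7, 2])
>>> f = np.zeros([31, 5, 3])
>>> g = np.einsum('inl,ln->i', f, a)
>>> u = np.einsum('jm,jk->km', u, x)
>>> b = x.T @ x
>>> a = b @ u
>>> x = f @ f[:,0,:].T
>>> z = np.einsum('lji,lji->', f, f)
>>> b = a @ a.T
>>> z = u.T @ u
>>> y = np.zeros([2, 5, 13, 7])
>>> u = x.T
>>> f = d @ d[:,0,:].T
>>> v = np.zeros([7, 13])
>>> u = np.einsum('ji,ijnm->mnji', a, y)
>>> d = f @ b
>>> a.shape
(5, 2)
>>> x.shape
(31, 5, 31)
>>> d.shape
(5, 2, 5)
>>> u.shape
(7, 13, 5, 2)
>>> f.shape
(5, 2, 5)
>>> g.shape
(31,)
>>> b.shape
(5, 5)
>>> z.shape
(2, 2)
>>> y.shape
(2, 5, 13, 7)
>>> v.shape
(7, 13)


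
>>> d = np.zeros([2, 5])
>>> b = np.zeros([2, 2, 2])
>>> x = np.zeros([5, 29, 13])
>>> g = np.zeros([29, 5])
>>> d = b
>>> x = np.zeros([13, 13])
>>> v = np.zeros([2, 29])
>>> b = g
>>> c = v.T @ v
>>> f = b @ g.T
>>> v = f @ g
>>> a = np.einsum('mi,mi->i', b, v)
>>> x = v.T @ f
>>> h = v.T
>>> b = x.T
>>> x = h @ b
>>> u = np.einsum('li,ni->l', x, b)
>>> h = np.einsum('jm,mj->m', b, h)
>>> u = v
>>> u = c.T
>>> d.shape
(2, 2, 2)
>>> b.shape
(29, 5)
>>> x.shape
(5, 5)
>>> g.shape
(29, 5)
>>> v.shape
(29, 5)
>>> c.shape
(29, 29)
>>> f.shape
(29, 29)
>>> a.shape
(5,)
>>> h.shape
(5,)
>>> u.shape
(29, 29)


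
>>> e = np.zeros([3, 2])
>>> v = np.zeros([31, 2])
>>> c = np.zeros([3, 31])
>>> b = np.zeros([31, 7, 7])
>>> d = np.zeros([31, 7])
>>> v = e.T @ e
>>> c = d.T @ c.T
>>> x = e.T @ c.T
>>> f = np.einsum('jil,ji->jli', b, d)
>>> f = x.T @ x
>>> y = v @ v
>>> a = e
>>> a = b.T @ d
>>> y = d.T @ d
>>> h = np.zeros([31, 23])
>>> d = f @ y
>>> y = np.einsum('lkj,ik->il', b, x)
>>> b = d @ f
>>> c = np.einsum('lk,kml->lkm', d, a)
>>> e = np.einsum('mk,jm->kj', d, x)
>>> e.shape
(7, 2)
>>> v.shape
(2, 2)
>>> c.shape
(7, 7, 7)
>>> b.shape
(7, 7)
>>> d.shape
(7, 7)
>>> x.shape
(2, 7)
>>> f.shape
(7, 7)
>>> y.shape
(2, 31)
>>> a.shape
(7, 7, 7)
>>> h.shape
(31, 23)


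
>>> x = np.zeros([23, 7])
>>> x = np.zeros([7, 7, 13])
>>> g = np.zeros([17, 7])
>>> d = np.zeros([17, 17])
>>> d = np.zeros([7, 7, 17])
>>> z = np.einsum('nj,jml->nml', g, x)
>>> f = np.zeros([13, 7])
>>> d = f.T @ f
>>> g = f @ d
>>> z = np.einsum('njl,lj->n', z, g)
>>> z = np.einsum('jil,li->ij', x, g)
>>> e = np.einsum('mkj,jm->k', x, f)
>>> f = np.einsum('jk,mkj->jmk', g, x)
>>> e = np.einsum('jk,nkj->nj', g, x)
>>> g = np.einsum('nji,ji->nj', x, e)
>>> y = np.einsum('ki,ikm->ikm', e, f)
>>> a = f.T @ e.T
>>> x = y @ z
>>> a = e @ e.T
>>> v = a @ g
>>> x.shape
(13, 7, 7)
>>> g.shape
(7, 7)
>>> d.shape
(7, 7)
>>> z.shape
(7, 7)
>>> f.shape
(13, 7, 7)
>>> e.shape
(7, 13)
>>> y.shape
(13, 7, 7)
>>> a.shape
(7, 7)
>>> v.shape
(7, 7)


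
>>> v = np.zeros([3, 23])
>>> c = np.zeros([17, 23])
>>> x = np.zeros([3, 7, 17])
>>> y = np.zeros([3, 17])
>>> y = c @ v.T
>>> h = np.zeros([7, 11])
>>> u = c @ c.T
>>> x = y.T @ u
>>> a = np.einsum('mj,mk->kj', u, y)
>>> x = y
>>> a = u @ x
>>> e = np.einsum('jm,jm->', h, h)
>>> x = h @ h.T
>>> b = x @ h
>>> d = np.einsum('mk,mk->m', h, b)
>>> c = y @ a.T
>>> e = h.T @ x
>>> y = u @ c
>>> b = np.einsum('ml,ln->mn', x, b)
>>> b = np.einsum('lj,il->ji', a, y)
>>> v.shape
(3, 23)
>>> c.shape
(17, 17)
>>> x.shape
(7, 7)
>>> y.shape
(17, 17)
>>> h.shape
(7, 11)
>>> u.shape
(17, 17)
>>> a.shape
(17, 3)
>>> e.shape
(11, 7)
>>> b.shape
(3, 17)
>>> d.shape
(7,)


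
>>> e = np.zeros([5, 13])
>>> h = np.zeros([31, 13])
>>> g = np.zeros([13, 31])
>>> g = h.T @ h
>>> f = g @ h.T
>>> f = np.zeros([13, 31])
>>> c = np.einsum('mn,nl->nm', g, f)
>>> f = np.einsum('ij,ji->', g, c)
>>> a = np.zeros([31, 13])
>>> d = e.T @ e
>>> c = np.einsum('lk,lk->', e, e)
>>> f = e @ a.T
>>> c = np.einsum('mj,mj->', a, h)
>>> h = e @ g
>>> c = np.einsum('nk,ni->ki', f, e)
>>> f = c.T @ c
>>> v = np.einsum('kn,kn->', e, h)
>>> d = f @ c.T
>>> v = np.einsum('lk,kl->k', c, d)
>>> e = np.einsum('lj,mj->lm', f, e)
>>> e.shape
(13, 5)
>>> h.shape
(5, 13)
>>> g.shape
(13, 13)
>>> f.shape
(13, 13)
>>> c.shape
(31, 13)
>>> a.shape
(31, 13)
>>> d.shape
(13, 31)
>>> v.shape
(13,)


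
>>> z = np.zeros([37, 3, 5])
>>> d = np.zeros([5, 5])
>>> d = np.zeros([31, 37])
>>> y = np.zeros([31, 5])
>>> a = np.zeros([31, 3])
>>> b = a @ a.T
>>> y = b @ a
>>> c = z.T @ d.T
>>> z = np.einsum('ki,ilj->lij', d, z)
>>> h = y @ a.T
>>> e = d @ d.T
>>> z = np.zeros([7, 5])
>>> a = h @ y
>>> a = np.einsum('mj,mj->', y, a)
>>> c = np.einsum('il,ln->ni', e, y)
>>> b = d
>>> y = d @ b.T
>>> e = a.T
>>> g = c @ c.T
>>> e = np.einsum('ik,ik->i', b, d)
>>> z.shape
(7, 5)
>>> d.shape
(31, 37)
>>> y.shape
(31, 31)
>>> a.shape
()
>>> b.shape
(31, 37)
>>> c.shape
(3, 31)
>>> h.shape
(31, 31)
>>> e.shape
(31,)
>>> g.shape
(3, 3)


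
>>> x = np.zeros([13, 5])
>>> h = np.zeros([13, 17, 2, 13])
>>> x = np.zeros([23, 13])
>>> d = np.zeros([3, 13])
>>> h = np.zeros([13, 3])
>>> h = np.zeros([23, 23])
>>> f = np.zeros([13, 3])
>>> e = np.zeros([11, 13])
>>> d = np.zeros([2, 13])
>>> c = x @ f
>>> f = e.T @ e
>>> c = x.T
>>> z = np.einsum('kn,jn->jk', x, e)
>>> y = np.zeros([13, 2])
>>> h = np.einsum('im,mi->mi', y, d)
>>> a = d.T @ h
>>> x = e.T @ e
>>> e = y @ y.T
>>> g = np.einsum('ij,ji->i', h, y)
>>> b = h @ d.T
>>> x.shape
(13, 13)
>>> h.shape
(2, 13)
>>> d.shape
(2, 13)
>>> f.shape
(13, 13)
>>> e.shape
(13, 13)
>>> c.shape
(13, 23)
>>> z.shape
(11, 23)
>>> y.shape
(13, 2)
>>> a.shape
(13, 13)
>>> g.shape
(2,)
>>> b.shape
(2, 2)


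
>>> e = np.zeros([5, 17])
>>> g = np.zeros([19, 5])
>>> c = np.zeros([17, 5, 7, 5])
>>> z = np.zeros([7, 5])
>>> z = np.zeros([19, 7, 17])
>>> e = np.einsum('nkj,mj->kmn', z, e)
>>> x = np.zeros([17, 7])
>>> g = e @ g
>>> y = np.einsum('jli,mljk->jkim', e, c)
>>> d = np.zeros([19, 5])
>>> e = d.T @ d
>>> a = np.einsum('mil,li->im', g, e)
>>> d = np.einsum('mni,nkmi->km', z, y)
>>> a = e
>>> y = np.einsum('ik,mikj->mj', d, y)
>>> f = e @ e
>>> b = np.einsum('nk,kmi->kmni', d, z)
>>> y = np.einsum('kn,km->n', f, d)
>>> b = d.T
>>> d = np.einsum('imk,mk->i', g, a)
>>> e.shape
(5, 5)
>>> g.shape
(7, 5, 5)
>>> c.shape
(17, 5, 7, 5)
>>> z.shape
(19, 7, 17)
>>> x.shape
(17, 7)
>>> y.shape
(5,)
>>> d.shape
(7,)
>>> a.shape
(5, 5)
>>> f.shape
(5, 5)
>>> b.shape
(19, 5)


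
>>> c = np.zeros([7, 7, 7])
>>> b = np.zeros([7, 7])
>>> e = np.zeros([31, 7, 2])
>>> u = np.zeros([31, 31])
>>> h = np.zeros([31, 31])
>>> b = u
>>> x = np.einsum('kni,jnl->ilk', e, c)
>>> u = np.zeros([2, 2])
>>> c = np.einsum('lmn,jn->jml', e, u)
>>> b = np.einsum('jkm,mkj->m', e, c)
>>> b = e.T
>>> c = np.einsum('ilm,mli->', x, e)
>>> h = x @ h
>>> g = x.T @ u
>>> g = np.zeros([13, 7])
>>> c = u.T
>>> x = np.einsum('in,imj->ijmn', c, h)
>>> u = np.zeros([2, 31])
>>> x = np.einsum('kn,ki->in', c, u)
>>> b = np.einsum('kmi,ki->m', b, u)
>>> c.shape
(2, 2)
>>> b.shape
(7,)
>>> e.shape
(31, 7, 2)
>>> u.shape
(2, 31)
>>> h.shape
(2, 7, 31)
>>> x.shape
(31, 2)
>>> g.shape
(13, 7)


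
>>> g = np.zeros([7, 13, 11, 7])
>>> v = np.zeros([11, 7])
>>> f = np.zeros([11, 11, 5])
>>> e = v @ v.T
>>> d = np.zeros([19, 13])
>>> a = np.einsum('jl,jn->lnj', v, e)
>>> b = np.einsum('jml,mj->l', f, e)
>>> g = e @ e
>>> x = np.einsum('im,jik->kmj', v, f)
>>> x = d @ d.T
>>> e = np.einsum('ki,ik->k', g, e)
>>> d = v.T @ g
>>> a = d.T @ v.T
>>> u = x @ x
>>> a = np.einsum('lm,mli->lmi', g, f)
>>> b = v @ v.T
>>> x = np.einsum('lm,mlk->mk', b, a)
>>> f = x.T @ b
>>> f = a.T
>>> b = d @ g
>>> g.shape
(11, 11)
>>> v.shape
(11, 7)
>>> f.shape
(5, 11, 11)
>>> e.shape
(11,)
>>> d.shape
(7, 11)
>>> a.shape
(11, 11, 5)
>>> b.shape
(7, 11)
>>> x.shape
(11, 5)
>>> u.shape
(19, 19)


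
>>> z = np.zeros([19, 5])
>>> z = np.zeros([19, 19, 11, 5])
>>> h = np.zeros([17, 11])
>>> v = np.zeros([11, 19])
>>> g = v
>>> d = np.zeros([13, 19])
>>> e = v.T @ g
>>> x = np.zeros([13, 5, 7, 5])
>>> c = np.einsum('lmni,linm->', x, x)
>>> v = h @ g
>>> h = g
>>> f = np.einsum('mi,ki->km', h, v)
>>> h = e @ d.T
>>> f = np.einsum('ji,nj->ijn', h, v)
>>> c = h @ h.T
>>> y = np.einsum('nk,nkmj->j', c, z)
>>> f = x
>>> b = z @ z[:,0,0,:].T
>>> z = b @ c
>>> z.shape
(19, 19, 11, 19)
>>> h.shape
(19, 13)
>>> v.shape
(17, 19)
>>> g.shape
(11, 19)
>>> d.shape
(13, 19)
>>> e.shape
(19, 19)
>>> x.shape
(13, 5, 7, 5)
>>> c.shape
(19, 19)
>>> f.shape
(13, 5, 7, 5)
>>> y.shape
(5,)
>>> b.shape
(19, 19, 11, 19)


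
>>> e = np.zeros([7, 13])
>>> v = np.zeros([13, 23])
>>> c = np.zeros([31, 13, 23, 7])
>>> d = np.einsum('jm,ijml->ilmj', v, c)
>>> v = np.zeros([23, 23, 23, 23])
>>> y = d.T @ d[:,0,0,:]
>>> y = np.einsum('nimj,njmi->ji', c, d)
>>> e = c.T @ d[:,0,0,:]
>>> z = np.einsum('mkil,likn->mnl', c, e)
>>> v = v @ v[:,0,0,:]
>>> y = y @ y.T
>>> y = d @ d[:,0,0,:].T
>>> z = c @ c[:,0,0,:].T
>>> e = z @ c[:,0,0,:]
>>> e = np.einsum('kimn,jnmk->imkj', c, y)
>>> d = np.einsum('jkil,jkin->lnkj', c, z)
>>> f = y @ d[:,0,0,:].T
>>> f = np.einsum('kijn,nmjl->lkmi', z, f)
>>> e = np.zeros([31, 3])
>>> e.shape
(31, 3)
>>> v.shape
(23, 23, 23, 23)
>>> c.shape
(31, 13, 23, 7)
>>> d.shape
(7, 31, 13, 31)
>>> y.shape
(31, 7, 23, 31)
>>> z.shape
(31, 13, 23, 31)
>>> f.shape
(7, 31, 7, 13)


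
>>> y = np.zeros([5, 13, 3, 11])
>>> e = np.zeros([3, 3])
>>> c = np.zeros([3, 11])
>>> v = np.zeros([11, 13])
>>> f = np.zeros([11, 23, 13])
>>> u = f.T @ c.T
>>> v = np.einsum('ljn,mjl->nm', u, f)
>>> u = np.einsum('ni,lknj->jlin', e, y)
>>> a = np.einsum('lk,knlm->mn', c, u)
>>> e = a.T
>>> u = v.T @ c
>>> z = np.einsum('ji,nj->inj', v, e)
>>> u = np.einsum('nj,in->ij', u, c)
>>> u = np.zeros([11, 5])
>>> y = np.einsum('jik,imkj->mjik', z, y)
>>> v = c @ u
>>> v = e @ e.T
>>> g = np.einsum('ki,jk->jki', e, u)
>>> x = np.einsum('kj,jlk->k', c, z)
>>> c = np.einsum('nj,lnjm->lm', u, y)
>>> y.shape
(13, 11, 5, 3)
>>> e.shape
(5, 3)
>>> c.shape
(13, 3)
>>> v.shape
(5, 5)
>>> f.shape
(11, 23, 13)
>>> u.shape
(11, 5)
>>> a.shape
(3, 5)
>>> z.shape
(11, 5, 3)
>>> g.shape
(11, 5, 3)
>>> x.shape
(3,)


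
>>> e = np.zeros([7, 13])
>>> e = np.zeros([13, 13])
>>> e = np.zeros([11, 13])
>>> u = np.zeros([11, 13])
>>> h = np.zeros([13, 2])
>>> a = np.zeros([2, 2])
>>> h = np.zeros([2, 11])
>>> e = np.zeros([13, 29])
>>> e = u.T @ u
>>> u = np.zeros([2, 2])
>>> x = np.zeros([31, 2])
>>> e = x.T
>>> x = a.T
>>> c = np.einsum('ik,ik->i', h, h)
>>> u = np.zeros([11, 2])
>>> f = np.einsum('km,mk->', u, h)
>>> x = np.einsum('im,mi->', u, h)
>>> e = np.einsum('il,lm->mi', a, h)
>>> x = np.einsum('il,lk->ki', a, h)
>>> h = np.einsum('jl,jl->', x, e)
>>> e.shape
(11, 2)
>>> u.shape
(11, 2)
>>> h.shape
()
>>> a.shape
(2, 2)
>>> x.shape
(11, 2)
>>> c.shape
(2,)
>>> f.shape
()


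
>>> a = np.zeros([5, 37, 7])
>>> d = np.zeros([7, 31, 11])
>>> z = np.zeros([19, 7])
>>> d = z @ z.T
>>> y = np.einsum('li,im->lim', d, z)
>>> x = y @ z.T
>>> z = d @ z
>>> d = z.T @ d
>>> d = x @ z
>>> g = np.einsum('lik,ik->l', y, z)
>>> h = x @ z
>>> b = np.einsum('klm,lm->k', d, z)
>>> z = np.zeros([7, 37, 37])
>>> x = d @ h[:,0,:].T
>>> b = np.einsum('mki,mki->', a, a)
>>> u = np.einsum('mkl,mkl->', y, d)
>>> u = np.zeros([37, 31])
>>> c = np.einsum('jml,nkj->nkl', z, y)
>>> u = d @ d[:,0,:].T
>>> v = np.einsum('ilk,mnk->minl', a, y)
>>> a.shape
(5, 37, 7)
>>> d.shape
(19, 19, 7)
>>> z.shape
(7, 37, 37)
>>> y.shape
(19, 19, 7)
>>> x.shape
(19, 19, 19)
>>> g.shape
(19,)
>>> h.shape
(19, 19, 7)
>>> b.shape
()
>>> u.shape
(19, 19, 19)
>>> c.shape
(19, 19, 37)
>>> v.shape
(19, 5, 19, 37)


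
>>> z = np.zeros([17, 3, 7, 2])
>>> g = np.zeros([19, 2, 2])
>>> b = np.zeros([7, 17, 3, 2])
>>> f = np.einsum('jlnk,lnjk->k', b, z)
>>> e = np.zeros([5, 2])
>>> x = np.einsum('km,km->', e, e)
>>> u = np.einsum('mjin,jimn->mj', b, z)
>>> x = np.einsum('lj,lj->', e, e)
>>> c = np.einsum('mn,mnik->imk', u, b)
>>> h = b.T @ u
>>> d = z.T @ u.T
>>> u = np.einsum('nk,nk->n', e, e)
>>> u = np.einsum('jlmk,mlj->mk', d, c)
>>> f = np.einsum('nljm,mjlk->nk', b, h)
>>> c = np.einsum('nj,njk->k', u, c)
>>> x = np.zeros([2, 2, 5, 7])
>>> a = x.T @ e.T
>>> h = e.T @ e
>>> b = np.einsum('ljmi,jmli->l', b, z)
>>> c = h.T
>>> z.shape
(17, 3, 7, 2)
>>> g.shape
(19, 2, 2)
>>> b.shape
(7,)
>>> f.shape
(7, 17)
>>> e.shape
(5, 2)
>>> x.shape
(2, 2, 5, 7)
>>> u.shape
(3, 7)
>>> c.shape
(2, 2)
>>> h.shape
(2, 2)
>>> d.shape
(2, 7, 3, 7)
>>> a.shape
(7, 5, 2, 5)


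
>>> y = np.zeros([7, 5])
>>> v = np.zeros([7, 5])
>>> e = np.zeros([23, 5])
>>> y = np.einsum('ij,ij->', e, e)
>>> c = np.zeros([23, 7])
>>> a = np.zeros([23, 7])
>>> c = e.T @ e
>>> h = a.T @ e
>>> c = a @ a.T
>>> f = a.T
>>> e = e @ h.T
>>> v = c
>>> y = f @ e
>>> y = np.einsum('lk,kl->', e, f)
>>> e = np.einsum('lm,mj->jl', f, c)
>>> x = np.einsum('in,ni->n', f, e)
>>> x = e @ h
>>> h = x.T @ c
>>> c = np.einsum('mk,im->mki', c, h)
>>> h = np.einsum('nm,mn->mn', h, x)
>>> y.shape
()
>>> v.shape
(23, 23)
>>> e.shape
(23, 7)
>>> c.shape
(23, 23, 5)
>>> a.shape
(23, 7)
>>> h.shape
(23, 5)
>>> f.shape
(7, 23)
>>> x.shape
(23, 5)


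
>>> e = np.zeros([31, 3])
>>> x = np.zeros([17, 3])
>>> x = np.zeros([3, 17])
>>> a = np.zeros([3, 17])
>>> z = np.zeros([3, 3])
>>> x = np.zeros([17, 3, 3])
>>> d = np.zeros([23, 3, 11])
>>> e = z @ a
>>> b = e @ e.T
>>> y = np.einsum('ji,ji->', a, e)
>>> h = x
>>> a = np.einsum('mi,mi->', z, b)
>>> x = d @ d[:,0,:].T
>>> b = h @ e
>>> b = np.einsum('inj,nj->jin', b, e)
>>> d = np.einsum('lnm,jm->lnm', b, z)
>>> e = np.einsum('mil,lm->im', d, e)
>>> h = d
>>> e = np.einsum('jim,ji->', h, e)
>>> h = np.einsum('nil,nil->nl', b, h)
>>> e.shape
()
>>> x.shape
(23, 3, 23)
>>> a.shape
()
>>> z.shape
(3, 3)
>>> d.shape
(17, 17, 3)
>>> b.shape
(17, 17, 3)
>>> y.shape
()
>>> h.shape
(17, 3)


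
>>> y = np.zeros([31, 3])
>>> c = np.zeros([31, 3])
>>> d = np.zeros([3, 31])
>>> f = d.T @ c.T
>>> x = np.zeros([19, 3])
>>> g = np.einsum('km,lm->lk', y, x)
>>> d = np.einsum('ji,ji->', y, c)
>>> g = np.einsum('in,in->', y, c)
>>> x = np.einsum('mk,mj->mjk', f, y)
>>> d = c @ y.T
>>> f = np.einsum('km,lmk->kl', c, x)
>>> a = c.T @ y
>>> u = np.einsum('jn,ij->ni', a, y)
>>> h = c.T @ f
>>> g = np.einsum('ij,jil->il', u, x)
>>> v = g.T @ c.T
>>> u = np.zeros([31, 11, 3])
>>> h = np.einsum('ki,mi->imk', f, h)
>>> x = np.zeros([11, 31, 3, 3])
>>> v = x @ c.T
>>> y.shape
(31, 3)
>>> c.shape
(31, 3)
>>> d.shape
(31, 31)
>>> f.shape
(31, 31)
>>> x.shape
(11, 31, 3, 3)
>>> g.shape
(3, 31)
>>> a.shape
(3, 3)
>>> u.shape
(31, 11, 3)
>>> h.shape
(31, 3, 31)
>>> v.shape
(11, 31, 3, 31)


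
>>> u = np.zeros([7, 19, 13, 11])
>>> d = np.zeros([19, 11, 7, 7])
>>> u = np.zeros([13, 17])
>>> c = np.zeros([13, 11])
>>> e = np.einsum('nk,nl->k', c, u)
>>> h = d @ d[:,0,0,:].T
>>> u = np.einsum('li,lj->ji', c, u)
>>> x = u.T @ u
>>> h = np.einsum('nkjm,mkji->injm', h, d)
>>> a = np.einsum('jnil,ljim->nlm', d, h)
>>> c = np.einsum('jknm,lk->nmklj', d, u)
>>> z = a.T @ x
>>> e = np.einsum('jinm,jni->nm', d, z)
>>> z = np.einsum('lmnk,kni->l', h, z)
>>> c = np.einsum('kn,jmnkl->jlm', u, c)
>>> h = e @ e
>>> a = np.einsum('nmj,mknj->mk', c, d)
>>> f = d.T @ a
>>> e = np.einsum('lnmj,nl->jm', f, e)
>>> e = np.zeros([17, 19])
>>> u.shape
(17, 11)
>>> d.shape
(19, 11, 7, 7)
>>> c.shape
(7, 19, 7)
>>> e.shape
(17, 19)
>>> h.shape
(7, 7)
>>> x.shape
(11, 11)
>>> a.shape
(19, 11)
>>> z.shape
(7,)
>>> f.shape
(7, 7, 11, 11)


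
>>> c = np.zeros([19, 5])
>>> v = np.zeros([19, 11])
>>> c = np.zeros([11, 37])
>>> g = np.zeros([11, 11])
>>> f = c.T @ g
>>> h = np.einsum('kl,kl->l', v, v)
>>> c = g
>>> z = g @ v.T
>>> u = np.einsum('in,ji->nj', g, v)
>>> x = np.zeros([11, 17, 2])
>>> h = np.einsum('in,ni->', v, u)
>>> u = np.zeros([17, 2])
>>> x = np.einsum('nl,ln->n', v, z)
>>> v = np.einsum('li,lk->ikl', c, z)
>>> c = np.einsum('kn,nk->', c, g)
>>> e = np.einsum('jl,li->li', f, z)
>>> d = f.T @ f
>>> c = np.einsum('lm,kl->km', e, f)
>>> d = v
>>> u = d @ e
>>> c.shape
(37, 19)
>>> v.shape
(11, 19, 11)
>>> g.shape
(11, 11)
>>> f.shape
(37, 11)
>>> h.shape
()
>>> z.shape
(11, 19)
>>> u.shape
(11, 19, 19)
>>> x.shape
(19,)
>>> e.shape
(11, 19)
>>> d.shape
(11, 19, 11)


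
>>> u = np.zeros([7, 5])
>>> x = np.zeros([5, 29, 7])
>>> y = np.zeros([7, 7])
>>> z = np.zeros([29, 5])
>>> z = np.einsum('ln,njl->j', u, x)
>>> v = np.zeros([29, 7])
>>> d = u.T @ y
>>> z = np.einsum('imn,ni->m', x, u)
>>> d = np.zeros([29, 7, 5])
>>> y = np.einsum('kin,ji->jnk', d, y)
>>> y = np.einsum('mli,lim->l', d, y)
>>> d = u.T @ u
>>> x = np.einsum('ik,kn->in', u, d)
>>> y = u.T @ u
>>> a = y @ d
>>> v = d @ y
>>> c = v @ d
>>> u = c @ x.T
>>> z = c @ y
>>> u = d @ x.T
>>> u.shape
(5, 7)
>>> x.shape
(7, 5)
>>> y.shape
(5, 5)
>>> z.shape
(5, 5)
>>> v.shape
(5, 5)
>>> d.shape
(5, 5)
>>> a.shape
(5, 5)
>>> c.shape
(5, 5)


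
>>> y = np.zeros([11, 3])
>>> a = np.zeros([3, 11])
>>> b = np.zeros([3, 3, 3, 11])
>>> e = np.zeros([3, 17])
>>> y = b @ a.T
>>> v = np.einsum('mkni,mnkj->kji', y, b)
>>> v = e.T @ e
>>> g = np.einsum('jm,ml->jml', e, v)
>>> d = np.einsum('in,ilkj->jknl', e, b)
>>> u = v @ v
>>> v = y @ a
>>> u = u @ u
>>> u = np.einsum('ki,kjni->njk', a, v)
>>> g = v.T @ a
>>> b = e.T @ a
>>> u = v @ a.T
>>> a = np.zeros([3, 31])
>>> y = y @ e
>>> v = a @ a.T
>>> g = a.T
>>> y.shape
(3, 3, 3, 17)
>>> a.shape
(3, 31)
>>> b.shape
(17, 11)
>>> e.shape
(3, 17)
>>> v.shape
(3, 3)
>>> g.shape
(31, 3)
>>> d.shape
(11, 3, 17, 3)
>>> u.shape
(3, 3, 3, 3)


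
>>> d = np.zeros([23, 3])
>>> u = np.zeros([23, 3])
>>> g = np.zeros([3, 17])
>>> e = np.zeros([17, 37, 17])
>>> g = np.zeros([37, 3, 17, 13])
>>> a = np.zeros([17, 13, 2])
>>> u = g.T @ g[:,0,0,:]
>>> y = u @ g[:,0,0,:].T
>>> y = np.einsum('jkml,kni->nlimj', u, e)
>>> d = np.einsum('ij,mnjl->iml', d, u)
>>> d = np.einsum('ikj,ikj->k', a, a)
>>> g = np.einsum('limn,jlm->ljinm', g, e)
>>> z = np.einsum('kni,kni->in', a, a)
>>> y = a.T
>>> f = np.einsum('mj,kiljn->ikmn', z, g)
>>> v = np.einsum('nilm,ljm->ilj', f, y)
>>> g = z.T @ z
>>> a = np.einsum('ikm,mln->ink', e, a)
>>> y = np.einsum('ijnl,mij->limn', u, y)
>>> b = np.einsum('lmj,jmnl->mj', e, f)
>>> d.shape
(13,)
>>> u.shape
(13, 17, 3, 13)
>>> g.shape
(13, 13)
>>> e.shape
(17, 37, 17)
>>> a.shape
(17, 2, 37)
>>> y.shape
(13, 13, 2, 3)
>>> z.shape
(2, 13)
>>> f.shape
(17, 37, 2, 17)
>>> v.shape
(37, 2, 13)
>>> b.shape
(37, 17)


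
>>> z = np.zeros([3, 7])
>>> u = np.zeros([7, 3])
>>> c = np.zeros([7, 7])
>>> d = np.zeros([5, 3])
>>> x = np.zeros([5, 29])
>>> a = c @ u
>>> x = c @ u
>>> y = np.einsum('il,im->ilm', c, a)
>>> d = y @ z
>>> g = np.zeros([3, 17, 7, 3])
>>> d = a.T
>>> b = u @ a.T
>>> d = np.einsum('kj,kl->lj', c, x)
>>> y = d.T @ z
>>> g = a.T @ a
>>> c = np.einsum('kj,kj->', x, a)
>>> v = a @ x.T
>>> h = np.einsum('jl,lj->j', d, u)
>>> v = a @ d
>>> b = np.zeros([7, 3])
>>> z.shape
(3, 7)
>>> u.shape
(7, 3)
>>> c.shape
()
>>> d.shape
(3, 7)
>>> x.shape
(7, 3)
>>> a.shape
(7, 3)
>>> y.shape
(7, 7)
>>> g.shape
(3, 3)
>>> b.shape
(7, 3)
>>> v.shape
(7, 7)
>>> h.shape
(3,)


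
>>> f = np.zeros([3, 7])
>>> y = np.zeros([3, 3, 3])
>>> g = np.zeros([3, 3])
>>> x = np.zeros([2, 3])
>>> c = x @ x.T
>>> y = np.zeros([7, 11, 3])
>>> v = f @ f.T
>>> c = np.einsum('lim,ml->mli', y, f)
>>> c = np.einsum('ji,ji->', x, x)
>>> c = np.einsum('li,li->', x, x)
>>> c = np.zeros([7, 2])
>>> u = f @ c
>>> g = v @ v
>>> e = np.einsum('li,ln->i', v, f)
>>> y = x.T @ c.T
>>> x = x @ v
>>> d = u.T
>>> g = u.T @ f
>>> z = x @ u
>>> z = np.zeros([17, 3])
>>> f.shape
(3, 7)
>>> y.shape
(3, 7)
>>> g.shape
(2, 7)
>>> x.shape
(2, 3)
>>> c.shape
(7, 2)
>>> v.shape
(3, 3)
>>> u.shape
(3, 2)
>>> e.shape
(3,)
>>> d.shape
(2, 3)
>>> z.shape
(17, 3)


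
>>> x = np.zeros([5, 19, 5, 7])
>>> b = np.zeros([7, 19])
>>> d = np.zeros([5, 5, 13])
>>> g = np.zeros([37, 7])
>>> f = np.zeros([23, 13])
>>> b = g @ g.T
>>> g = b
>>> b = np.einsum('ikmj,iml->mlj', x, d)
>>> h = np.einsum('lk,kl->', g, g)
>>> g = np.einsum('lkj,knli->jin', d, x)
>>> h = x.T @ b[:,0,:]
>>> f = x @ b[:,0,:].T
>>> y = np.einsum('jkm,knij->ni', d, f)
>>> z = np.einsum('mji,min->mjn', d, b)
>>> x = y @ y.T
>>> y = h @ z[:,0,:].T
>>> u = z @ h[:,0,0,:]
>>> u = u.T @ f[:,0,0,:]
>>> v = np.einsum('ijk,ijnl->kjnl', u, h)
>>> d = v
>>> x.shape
(19, 19)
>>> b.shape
(5, 13, 7)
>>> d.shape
(5, 5, 19, 7)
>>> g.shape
(13, 7, 19)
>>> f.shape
(5, 19, 5, 5)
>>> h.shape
(7, 5, 19, 7)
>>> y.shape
(7, 5, 19, 5)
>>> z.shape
(5, 5, 7)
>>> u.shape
(7, 5, 5)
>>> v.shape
(5, 5, 19, 7)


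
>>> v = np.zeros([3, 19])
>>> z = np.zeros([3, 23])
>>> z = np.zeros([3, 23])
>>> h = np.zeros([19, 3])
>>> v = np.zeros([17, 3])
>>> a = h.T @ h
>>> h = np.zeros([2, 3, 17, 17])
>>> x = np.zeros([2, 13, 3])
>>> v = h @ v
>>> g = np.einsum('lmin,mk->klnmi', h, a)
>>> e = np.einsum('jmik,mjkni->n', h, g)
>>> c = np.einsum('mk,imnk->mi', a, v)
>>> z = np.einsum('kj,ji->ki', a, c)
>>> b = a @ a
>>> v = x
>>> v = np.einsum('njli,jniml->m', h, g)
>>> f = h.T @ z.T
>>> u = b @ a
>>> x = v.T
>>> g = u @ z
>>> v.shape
(3,)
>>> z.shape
(3, 2)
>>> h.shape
(2, 3, 17, 17)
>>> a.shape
(3, 3)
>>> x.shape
(3,)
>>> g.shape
(3, 2)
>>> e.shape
(3,)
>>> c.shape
(3, 2)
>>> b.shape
(3, 3)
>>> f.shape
(17, 17, 3, 3)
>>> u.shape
(3, 3)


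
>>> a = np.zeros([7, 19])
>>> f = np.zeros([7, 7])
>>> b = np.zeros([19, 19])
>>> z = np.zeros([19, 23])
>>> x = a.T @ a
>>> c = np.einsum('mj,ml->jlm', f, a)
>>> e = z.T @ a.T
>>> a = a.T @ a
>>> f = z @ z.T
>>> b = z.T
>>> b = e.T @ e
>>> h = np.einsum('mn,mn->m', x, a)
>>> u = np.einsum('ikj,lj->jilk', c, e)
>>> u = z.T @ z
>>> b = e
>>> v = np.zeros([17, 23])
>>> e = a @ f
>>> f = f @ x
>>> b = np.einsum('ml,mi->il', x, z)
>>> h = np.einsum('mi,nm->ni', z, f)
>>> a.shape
(19, 19)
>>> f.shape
(19, 19)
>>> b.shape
(23, 19)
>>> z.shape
(19, 23)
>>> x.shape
(19, 19)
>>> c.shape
(7, 19, 7)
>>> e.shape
(19, 19)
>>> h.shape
(19, 23)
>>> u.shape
(23, 23)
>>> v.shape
(17, 23)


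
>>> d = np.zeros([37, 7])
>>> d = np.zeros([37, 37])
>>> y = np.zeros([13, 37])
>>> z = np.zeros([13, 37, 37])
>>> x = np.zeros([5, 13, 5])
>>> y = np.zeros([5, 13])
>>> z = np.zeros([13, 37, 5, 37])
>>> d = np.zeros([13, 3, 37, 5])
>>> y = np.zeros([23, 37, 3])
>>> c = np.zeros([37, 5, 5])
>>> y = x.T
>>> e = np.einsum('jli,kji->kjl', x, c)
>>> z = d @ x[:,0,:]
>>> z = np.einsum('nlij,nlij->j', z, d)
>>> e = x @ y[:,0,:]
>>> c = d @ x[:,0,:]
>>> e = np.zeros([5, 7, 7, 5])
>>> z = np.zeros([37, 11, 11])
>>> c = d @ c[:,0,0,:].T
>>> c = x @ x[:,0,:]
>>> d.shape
(13, 3, 37, 5)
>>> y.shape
(5, 13, 5)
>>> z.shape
(37, 11, 11)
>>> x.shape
(5, 13, 5)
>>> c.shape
(5, 13, 5)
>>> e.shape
(5, 7, 7, 5)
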